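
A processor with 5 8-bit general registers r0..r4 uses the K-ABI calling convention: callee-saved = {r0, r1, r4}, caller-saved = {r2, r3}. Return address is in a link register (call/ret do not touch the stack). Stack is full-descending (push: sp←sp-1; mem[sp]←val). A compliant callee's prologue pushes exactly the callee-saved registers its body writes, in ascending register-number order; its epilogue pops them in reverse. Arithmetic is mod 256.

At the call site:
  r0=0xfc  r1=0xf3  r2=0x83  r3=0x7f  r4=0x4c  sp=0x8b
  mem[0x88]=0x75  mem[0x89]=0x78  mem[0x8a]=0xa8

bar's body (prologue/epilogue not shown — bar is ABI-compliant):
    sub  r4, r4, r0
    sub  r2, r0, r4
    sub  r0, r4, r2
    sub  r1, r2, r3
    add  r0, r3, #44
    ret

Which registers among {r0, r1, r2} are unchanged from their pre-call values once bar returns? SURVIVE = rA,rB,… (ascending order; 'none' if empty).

SURVIVE = r0,r1

prologue: push r0 -> mem[0x8a]=0xfc, sp=0x8a
prologue: push r1 -> mem[0x89]=0xf3, sp=0x89
prologue: push r4 -> mem[0x88]=0x4c, sp=0x88
body[0] sub  r4, r4, r0 -> r4=0x50
body[1] sub  r2, r0, r4 -> r2=0xac
body[2] sub  r0, r4, r2 -> r0=0xa4
body[3] sub  r1, r2, r3 -> r1=0x2d
body[4] add  r0, r3, #44 -> r0=0xab
epilogue: pop r4=0x4c, sp=0x89
epilogue: pop r1=0xf3, sp=0x8a
epilogue: pop r0=0xfc, sp=0x8b
r0: callee-saved, written=True
r1: callee-saved, written=True
r2: caller-saved, written=True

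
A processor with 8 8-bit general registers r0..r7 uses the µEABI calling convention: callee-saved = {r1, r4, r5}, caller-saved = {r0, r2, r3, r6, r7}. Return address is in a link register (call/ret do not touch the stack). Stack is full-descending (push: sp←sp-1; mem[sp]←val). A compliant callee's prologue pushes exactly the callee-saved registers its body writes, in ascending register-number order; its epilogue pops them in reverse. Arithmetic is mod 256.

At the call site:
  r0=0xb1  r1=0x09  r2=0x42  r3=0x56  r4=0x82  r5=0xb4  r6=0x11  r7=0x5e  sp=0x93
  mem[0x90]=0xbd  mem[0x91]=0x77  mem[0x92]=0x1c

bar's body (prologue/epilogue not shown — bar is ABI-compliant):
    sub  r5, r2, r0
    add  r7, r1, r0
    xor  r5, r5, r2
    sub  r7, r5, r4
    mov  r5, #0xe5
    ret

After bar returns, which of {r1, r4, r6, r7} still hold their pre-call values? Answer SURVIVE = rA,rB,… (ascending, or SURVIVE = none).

SURVIVE = r1,r4,r6

prologue: push r5 -> mem[0x92]=0xb4, sp=0x92
body[0] sub  r5, r2, r0 -> r5=0x91
body[1] add  r7, r1, r0 -> r7=0xba
body[2] xor  r5, r5, r2 -> r5=0xd3
body[3] sub  r7, r5, r4 -> r7=0x51
body[4] mov  r5, #0xe5 -> r5=0xe5
epilogue: pop r5=0xb4, sp=0x93
r1: callee-saved, written=False
r4: callee-saved, written=False
r6: caller-saved, written=False
r7: caller-saved, written=True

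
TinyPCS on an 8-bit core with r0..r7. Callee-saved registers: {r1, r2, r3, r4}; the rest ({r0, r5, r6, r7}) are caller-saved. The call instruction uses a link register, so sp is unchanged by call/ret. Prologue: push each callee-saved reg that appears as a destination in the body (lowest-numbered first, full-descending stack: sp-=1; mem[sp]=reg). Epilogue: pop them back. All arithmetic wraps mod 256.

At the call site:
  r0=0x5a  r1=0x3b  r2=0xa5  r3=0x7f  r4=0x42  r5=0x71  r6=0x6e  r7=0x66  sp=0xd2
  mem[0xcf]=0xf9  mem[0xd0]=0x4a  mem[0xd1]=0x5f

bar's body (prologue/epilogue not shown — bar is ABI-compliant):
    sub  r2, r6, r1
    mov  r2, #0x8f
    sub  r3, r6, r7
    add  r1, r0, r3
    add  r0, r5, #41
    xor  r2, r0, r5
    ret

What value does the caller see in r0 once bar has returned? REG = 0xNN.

prologue: push r1 → mem[0xd1]=0x3b, sp=0xd1
prologue: push r2 → mem[0xd0]=0xa5, sp=0xd0
prologue: push r3 → mem[0xcf]=0x7f, sp=0xcf
body[0] sub  r2, r6, r1 → r2=0x33
body[1] mov  r2, #0x8f → r2=0x8f
body[2] sub  r3, r6, r7 → r3=0x08
body[3] add  r1, r0, r3 → r1=0x62
body[4] add  r0, r5, #41 → r0=0x9a
body[5] xor  r2, r0, r5 → r2=0xeb
epilogue: pop r3=0x7f, sp=0xd0
epilogue: pop r2=0xa5, sp=0xd1
epilogue: pop r1=0x3b, sp=0xd2
r0 is caller-saved → body value

REG = 0x9a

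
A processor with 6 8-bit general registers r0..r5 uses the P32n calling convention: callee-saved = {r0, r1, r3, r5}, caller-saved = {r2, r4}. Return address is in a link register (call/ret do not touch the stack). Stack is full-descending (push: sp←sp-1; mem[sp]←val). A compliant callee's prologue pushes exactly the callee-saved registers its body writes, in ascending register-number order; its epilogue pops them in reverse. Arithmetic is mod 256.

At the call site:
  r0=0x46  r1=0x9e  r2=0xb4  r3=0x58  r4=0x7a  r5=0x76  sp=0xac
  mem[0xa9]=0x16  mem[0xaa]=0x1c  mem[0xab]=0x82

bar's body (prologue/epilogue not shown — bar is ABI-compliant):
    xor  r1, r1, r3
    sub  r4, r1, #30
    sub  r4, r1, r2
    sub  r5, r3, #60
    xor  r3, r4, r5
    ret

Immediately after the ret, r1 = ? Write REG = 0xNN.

REG = 0x9e

prologue: push r1 -> mem[0xab]=0x9e, sp=0xab
prologue: push r3 -> mem[0xaa]=0x58, sp=0xaa
prologue: push r5 -> mem[0xa9]=0x76, sp=0xa9
body[0] xor  r1, r1, r3 -> r1=0xc6
body[1] sub  r4, r1, #30 -> r4=0xa8
body[2] sub  r4, r1, r2 -> r4=0x12
body[3] sub  r5, r3, #60 -> r5=0x1c
body[4] xor  r3, r4, r5 -> r3=0x0e
epilogue: pop r5=0x76, sp=0xaa
epilogue: pop r3=0x58, sp=0xab
epilogue: pop r1=0x9e, sp=0xac
r1 is callee-saved -> restored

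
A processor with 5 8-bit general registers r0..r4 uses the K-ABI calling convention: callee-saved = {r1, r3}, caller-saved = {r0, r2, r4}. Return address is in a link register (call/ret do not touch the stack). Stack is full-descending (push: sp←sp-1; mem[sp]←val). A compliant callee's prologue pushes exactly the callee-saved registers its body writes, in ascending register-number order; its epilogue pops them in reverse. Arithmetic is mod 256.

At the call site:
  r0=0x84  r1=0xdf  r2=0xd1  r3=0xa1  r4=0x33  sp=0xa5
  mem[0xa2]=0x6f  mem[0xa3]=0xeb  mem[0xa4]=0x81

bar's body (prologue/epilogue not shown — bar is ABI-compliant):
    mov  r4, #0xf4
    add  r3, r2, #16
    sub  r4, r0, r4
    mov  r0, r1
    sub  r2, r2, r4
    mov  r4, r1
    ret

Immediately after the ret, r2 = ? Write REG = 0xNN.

REG = 0x41

prologue: push r3 -> mem[0xa4]=0xa1, sp=0xa4
body[0] mov  r4, #0xf4 -> r4=0xf4
body[1] add  r3, r2, #16 -> r3=0xe1
body[2] sub  r4, r0, r4 -> r4=0x90
body[3] mov  r0, r1 -> r0=0xdf
body[4] sub  r2, r2, r4 -> r2=0x41
body[5] mov  r4, r1 -> r4=0xdf
epilogue: pop r3=0xa1, sp=0xa5
r2 is caller-saved -> body value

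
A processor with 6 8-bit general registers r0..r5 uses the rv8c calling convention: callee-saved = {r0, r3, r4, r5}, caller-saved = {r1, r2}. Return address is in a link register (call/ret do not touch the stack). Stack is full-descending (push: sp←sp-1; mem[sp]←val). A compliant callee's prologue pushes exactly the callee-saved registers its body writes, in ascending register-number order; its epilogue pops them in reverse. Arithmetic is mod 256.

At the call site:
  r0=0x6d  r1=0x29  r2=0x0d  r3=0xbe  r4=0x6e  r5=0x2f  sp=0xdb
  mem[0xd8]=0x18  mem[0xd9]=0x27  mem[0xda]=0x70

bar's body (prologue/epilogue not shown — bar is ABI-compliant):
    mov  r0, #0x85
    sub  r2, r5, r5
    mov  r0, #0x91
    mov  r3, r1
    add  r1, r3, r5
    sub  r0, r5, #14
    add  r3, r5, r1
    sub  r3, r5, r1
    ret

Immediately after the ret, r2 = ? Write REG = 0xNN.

prologue: push r0 → mem[0xda]=0x6d, sp=0xda
prologue: push r3 → mem[0xd9]=0xbe, sp=0xd9
body[0] mov  r0, #0x85 → r0=0x85
body[1] sub  r2, r5, r5 → r2=0x00
body[2] mov  r0, #0x91 → r0=0x91
body[3] mov  r3, r1 → r3=0x29
body[4] add  r1, r3, r5 → r1=0x58
body[5] sub  r0, r5, #14 → r0=0x21
body[6] add  r3, r5, r1 → r3=0x87
body[7] sub  r3, r5, r1 → r3=0xd7
epilogue: pop r3=0xbe, sp=0xda
epilogue: pop r0=0x6d, sp=0xdb
r2 is caller-saved → body value

REG = 0x00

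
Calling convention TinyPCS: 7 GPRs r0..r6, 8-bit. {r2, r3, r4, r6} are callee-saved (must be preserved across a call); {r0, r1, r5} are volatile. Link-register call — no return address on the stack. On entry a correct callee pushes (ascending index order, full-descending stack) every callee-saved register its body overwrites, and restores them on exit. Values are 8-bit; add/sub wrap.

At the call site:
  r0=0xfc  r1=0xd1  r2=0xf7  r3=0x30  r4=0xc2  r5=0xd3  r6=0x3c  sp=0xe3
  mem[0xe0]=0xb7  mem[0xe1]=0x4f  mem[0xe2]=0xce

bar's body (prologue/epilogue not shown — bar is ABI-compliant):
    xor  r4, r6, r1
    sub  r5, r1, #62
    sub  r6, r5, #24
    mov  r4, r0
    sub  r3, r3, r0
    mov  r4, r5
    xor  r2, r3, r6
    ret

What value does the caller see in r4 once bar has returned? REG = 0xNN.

prologue: push r2 -> mem[0xe2]=0xf7, sp=0xe2
prologue: push r3 -> mem[0xe1]=0x30, sp=0xe1
prologue: push r4 -> mem[0xe0]=0xc2, sp=0xe0
prologue: push r6 -> mem[0xdf]=0x3c, sp=0xdf
body[0] xor  r4, r6, r1 -> r4=0xed
body[1] sub  r5, r1, #62 -> r5=0x93
body[2] sub  r6, r5, #24 -> r6=0x7b
body[3] mov  r4, r0 -> r4=0xfc
body[4] sub  r3, r3, r0 -> r3=0x34
body[5] mov  r4, r5 -> r4=0x93
body[6] xor  r2, r3, r6 -> r2=0x4f
epilogue: pop r6=0x3c, sp=0xe0
epilogue: pop r4=0xc2, sp=0xe1
epilogue: pop r3=0x30, sp=0xe2
epilogue: pop r2=0xf7, sp=0xe3
r4 is callee-saved -> restored

REG = 0xc2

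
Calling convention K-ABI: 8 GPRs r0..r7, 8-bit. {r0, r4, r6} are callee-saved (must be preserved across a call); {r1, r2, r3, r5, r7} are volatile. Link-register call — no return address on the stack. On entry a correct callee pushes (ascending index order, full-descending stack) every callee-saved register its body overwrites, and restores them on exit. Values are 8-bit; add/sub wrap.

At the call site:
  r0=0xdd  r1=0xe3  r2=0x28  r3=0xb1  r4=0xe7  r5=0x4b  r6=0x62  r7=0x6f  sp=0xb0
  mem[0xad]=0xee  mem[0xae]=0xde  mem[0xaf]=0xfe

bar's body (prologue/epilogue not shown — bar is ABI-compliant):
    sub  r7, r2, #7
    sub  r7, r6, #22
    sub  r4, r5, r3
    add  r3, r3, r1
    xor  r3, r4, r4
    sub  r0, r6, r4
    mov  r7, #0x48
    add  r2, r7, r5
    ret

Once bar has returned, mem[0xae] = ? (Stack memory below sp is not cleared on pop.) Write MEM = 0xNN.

prologue: push r0 -> mem[0xaf]=0xdd, sp=0xaf
prologue: push r4 -> mem[0xae]=0xe7, sp=0xae
body[0] sub  r7, r2, #7 -> r7=0x21
body[1] sub  r7, r6, #22 -> r7=0x4c
body[2] sub  r4, r5, r3 -> r4=0x9a
body[3] add  r3, r3, r1 -> r3=0x94
body[4] xor  r3, r4, r4 -> r3=0x00
body[5] sub  r0, r6, r4 -> r0=0xc8
body[6] mov  r7, #0x48 -> r7=0x48
body[7] add  r2, r7, r5 -> r2=0x93
epilogue: pop r4=0xe7, sp=0xaf
epilogue: pop r0=0xdd, sp=0xb0
prologue pushed ['r0', 'r4'] at ['0xaf', '0xae']

MEM = 0xe7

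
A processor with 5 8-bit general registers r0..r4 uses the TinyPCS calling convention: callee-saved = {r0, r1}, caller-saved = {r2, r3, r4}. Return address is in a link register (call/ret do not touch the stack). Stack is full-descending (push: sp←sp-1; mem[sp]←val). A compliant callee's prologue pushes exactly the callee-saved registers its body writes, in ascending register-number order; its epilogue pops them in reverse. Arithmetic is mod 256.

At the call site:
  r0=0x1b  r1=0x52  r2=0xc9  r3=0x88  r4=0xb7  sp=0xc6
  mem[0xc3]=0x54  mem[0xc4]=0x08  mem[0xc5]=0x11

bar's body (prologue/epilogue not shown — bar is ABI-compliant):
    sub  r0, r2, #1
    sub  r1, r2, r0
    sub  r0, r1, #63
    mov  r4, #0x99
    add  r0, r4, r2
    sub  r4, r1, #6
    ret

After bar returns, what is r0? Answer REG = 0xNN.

prologue: push r0 → mem[0xc5]=0x1b, sp=0xc5
prologue: push r1 → mem[0xc4]=0x52, sp=0xc4
body[0] sub  r0, r2, #1 → r0=0xc8
body[1] sub  r1, r2, r0 → r1=0x01
body[2] sub  r0, r1, #63 → r0=0xc2
body[3] mov  r4, #0x99 → r4=0x99
body[4] add  r0, r4, r2 → r0=0x62
body[5] sub  r4, r1, #6 → r4=0xfb
epilogue: pop r1=0x52, sp=0xc5
epilogue: pop r0=0x1b, sp=0xc6
r0 is callee-saved → restored

REG = 0x1b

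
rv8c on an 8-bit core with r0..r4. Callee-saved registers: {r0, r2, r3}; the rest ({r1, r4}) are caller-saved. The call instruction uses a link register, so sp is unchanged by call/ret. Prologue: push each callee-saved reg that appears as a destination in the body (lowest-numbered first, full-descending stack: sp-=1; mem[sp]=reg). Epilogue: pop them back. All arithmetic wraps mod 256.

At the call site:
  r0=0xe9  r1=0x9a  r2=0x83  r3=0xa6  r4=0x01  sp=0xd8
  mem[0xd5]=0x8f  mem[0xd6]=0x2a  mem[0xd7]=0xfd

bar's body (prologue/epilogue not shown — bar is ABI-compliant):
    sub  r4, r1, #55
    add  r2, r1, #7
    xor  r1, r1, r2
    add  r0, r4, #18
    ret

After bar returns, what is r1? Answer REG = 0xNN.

REG = 0x3b

prologue: push r0 -> mem[0xd7]=0xe9, sp=0xd7
prologue: push r2 -> mem[0xd6]=0x83, sp=0xd6
body[0] sub  r4, r1, #55 -> r4=0x63
body[1] add  r2, r1, #7 -> r2=0xa1
body[2] xor  r1, r1, r2 -> r1=0x3b
body[3] add  r0, r4, #18 -> r0=0x75
epilogue: pop r2=0x83, sp=0xd7
epilogue: pop r0=0xe9, sp=0xd8
r1 is caller-saved -> body value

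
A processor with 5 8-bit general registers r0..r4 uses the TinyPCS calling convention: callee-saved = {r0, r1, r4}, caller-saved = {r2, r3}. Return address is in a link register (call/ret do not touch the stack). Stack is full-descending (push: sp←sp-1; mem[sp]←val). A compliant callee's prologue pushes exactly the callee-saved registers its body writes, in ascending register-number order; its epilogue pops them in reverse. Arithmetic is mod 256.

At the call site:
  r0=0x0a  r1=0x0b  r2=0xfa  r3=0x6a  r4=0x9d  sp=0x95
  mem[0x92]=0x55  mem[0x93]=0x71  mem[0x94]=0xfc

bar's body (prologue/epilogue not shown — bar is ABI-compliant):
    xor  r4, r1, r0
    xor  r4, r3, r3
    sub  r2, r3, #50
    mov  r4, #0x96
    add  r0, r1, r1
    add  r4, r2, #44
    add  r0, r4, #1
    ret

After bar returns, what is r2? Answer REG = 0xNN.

prologue: push r0 → mem[0x94]=0x0a, sp=0x94
prologue: push r4 → mem[0x93]=0x9d, sp=0x93
body[0] xor  r4, r1, r0 → r4=0x01
body[1] xor  r4, r3, r3 → r4=0x00
body[2] sub  r2, r3, #50 → r2=0x38
body[3] mov  r4, #0x96 → r4=0x96
body[4] add  r0, r1, r1 → r0=0x16
body[5] add  r4, r2, #44 → r4=0x64
body[6] add  r0, r4, #1 → r0=0x65
epilogue: pop r4=0x9d, sp=0x94
epilogue: pop r0=0x0a, sp=0x95
r2 is caller-saved → body value

REG = 0x38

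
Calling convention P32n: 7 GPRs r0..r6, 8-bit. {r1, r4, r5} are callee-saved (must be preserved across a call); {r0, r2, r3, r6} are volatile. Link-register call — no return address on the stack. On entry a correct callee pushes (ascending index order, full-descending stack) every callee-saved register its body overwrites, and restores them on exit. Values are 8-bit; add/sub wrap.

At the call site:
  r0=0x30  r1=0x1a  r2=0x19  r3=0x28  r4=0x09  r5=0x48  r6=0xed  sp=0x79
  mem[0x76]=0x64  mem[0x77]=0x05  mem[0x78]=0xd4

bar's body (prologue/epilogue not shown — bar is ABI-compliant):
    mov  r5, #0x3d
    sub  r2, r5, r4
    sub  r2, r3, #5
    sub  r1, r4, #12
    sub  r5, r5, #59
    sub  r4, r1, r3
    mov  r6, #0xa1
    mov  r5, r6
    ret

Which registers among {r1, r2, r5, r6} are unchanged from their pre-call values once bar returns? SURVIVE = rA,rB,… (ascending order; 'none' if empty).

SURVIVE = r1,r5

prologue: push r1 -> mem[0x78]=0x1a, sp=0x78
prologue: push r4 -> mem[0x77]=0x09, sp=0x77
prologue: push r5 -> mem[0x76]=0x48, sp=0x76
body[0] mov  r5, #0x3d -> r5=0x3d
body[1] sub  r2, r5, r4 -> r2=0x34
body[2] sub  r2, r3, #5 -> r2=0x23
body[3] sub  r1, r4, #12 -> r1=0xfd
body[4] sub  r5, r5, #59 -> r5=0x02
body[5] sub  r4, r1, r3 -> r4=0xd5
body[6] mov  r6, #0xa1 -> r6=0xa1
body[7] mov  r5, r6 -> r5=0xa1
epilogue: pop r5=0x48, sp=0x77
epilogue: pop r4=0x09, sp=0x78
epilogue: pop r1=0x1a, sp=0x79
r1: callee-saved, written=True
r2: caller-saved, written=True
r5: callee-saved, written=True
r6: caller-saved, written=True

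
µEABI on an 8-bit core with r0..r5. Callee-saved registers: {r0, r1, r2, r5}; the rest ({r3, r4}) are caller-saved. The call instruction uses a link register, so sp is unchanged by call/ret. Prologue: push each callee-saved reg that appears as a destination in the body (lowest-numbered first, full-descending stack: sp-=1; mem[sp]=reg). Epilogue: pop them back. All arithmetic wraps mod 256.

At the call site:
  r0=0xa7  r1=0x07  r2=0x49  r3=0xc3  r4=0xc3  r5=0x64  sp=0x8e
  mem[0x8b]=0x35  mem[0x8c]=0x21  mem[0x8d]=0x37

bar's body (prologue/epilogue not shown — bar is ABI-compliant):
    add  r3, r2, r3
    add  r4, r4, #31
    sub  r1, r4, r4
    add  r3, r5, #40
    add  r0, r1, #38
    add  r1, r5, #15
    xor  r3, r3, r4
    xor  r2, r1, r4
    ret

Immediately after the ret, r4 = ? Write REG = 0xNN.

REG = 0xe2

prologue: push r0 → mem[0x8d]=0xa7, sp=0x8d
prologue: push r1 → mem[0x8c]=0x07, sp=0x8c
prologue: push r2 → mem[0x8b]=0x49, sp=0x8b
body[0] add  r3, r2, r3 → r3=0x0c
body[1] add  r4, r4, #31 → r4=0xe2
body[2] sub  r1, r4, r4 → r1=0x00
body[3] add  r3, r5, #40 → r3=0x8c
body[4] add  r0, r1, #38 → r0=0x26
body[5] add  r1, r5, #15 → r1=0x73
body[6] xor  r3, r3, r4 → r3=0x6e
body[7] xor  r2, r1, r4 → r2=0x91
epilogue: pop r2=0x49, sp=0x8c
epilogue: pop r1=0x07, sp=0x8d
epilogue: pop r0=0xa7, sp=0x8e
r4 is caller-saved → body value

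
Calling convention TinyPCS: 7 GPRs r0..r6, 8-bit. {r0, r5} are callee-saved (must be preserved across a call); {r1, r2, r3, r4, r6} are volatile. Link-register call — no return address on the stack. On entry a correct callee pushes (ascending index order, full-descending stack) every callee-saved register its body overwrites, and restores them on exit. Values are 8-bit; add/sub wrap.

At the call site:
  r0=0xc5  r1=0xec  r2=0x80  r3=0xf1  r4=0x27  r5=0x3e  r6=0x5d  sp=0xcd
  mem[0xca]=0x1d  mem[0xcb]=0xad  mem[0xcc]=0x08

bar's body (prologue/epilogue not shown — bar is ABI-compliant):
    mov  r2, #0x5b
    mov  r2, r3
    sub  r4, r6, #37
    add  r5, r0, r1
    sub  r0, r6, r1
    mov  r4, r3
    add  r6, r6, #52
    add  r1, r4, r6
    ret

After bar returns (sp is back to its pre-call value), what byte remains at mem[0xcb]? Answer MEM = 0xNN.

MEM = 0x3e

prologue: push r0 → mem[0xcc]=0xc5, sp=0xcc
prologue: push r5 → mem[0xcb]=0x3e, sp=0xcb
body[0] mov  r2, #0x5b → r2=0x5b
body[1] mov  r2, r3 → r2=0xf1
body[2] sub  r4, r6, #37 → r4=0x38
body[3] add  r5, r0, r1 → r5=0xb1
body[4] sub  r0, r6, r1 → r0=0x71
body[5] mov  r4, r3 → r4=0xf1
body[6] add  r6, r6, #52 → r6=0x91
body[7] add  r1, r4, r6 → r1=0x82
epilogue: pop r5=0x3e, sp=0xcc
epilogue: pop r0=0xc5, sp=0xcd
prologue pushed ['r0', 'r5'] at ['0xcc', '0xcb']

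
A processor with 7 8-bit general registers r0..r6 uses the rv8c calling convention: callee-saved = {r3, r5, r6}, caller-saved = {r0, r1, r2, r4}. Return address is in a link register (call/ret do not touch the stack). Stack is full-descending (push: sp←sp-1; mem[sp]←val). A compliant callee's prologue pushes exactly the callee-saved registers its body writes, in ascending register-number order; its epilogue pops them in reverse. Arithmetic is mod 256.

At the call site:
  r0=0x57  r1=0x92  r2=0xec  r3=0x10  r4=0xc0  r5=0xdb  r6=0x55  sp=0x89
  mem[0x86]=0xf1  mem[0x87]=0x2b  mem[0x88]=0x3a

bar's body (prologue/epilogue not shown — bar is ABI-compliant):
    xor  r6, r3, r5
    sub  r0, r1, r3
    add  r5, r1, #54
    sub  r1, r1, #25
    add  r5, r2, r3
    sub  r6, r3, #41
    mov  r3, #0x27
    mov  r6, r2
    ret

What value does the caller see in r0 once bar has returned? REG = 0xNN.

REG = 0x82

prologue: push r3 -> mem[0x88]=0x10, sp=0x88
prologue: push r5 -> mem[0x87]=0xdb, sp=0x87
prologue: push r6 -> mem[0x86]=0x55, sp=0x86
body[0] xor  r6, r3, r5 -> r6=0xcb
body[1] sub  r0, r1, r3 -> r0=0x82
body[2] add  r5, r1, #54 -> r5=0xc8
body[3] sub  r1, r1, #25 -> r1=0x79
body[4] add  r5, r2, r3 -> r5=0xfc
body[5] sub  r6, r3, #41 -> r6=0xe7
body[6] mov  r3, #0x27 -> r3=0x27
body[7] mov  r6, r2 -> r6=0xec
epilogue: pop r6=0x55, sp=0x87
epilogue: pop r5=0xdb, sp=0x88
epilogue: pop r3=0x10, sp=0x89
r0 is caller-saved -> body value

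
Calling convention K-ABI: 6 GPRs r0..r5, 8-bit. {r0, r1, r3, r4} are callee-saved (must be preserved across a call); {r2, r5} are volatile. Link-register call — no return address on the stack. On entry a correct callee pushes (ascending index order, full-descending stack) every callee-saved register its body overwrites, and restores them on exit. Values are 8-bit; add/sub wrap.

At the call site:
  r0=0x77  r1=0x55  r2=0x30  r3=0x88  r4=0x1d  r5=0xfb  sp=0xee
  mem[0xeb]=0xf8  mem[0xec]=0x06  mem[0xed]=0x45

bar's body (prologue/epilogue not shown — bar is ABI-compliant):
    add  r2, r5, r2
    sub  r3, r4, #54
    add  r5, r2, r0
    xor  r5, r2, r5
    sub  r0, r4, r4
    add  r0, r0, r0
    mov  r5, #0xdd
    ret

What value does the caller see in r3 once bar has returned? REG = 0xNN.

prologue: push r0 -> mem[0xed]=0x77, sp=0xed
prologue: push r3 -> mem[0xec]=0x88, sp=0xec
body[0] add  r2, r5, r2 -> r2=0x2b
body[1] sub  r3, r4, #54 -> r3=0xe7
body[2] add  r5, r2, r0 -> r5=0xa2
body[3] xor  r5, r2, r5 -> r5=0x89
body[4] sub  r0, r4, r4 -> r0=0x00
body[5] add  r0, r0, r0 -> r0=0x00
body[6] mov  r5, #0xdd -> r5=0xdd
epilogue: pop r3=0x88, sp=0xed
epilogue: pop r0=0x77, sp=0xee
r3 is callee-saved -> restored

REG = 0x88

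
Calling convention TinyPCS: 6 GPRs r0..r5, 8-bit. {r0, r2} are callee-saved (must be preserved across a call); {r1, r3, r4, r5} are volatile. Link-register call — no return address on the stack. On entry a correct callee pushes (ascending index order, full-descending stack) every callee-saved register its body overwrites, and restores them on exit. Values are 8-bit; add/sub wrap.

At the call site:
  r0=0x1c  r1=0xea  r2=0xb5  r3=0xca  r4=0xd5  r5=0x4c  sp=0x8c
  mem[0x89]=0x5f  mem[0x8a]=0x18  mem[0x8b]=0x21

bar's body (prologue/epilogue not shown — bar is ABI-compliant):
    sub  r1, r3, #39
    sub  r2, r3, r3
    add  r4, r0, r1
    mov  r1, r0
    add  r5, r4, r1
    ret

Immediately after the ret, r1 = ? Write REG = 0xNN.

prologue: push r2 -> mem[0x8b]=0xb5, sp=0x8b
body[0] sub  r1, r3, #39 -> r1=0xa3
body[1] sub  r2, r3, r3 -> r2=0x00
body[2] add  r4, r0, r1 -> r4=0xbf
body[3] mov  r1, r0 -> r1=0x1c
body[4] add  r5, r4, r1 -> r5=0xdb
epilogue: pop r2=0xb5, sp=0x8c
r1 is caller-saved -> body value

REG = 0x1c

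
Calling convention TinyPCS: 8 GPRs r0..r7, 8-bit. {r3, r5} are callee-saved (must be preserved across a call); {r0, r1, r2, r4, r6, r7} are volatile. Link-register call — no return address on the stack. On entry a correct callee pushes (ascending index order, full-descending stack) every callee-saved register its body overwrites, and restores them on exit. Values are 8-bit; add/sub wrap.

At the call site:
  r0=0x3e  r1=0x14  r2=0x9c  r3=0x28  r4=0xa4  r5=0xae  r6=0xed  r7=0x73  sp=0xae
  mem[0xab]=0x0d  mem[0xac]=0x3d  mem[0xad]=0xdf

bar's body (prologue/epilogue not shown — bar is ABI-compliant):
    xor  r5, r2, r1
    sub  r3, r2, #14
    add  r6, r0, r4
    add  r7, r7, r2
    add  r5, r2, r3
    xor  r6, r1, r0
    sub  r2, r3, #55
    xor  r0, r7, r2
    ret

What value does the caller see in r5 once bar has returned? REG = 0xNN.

prologue: push r3 → mem[0xad]=0x28, sp=0xad
prologue: push r5 → mem[0xac]=0xae, sp=0xac
body[0] xor  r5, r2, r1 → r5=0x88
body[1] sub  r3, r2, #14 → r3=0x8e
body[2] add  r6, r0, r4 → r6=0xe2
body[3] add  r7, r7, r2 → r7=0x0f
body[4] add  r5, r2, r3 → r5=0x2a
body[5] xor  r6, r1, r0 → r6=0x2a
body[6] sub  r2, r3, #55 → r2=0x57
body[7] xor  r0, r7, r2 → r0=0x58
epilogue: pop r5=0xae, sp=0xad
epilogue: pop r3=0x28, sp=0xae
r5 is callee-saved → restored

REG = 0xae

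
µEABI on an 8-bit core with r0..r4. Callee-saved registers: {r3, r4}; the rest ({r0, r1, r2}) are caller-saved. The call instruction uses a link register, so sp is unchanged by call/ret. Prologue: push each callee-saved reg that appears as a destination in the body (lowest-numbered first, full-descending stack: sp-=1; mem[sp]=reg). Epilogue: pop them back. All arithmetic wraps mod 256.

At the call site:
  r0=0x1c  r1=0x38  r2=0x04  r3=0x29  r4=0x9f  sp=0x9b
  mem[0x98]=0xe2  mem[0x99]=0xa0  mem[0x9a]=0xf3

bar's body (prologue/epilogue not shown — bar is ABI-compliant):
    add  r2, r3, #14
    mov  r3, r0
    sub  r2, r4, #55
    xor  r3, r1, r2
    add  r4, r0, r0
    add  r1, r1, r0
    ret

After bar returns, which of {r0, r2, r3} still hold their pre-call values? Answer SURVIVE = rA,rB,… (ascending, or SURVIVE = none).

prologue: push r3 -> mem[0x9a]=0x29, sp=0x9a
prologue: push r4 -> mem[0x99]=0x9f, sp=0x99
body[0] add  r2, r3, #14 -> r2=0x37
body[1] mov  r3, r0 -> r3=0x1c
body[2] sub  r2, r4, #55 -> r2=0x68
body[3] xor  r3, r1, r2 -> r3=0x50
body[4] add  r4, r0, r0 -> r4=0x38
body[5] add  r1, r1, r0 -> r1=0x54
epilogue: pop r4=0x9f, sp=0x9a
epilogue: pop r3=0x29, sp=0x9b
r0: caller-saved, written=False
r2: caller-saved, written=True
r3: callee-saved, written=True

SURVIVE = r0,r3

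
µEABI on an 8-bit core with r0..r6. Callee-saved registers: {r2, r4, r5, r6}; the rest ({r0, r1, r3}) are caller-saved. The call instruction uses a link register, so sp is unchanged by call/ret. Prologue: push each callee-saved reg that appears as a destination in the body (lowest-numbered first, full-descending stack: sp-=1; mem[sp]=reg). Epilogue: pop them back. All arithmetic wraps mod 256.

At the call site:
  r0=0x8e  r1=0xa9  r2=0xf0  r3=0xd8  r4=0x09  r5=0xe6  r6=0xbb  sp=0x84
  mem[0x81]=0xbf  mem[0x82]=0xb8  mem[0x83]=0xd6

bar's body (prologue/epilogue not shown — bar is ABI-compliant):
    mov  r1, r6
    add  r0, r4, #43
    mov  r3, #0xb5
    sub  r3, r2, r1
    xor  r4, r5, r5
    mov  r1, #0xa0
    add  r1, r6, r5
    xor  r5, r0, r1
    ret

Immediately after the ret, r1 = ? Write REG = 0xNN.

prologue: push r4 -> mem[0x83]=0x09, sp=0x83
prologue: push r5 -> mem[0x82]=0xe6, sp=0x82
body[0] mov  r1, r6 -> r1=0xbb
body[1] add  r0, r4, #43 -> r0=0x34
body[2] mov  r3, #0xb5 -> r3=0xb5
body[3] sub  r3, r2, r1 -> r3=0x35
body[4] xor  r4, r5, r5 -> r4=0x00
body[5] mov  r1, #0xa0 -> r1=0xa0
body[6] add  r1, r6, r5 -> r1=0xa1
body[7] xor  r5, r0, r1 -> r5=0x95
epilogue: pop r5=0xe6, sp=0x83
epilogue: pop r4=0x09, sp=0x84
r1 is caller-saved -> body value

REG = 0xa1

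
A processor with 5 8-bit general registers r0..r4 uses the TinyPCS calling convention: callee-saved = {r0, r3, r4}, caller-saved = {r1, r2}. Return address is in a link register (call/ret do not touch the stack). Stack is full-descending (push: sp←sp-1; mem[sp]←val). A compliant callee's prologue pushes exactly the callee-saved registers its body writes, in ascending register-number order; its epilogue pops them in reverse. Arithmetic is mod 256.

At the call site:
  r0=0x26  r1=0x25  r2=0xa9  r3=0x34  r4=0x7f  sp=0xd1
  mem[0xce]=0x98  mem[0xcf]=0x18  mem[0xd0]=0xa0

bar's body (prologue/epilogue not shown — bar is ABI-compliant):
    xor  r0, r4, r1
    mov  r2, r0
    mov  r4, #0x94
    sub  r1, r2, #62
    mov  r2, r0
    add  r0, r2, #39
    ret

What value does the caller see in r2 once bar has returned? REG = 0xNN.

prologue: push r0 -> mem[0xd0]=0x26, sp=0xd0
prologue: push r4 -> mem[0xcf]=0x7f, sp=0xcf
body[0] xor  r0, r4, r1 -> r0=0x5a
body[1] mov  r2, r0 -> r2=0x5a
body[2] mov  r4, #0x94 -> r4=0x94
body[3] sub  r1, r2, #62 -> r1=0x1c
body[4] mov  r2, r0 -> r2=0x5a
body[5] add  r0, r2, #39 -> r0=0x81
epilogue: pop r4=0x7f, sp=0xd0
epilogue: pop r0=0x26, sp=0xd1
r2 is caller-saved -> body value

REG = 0x5a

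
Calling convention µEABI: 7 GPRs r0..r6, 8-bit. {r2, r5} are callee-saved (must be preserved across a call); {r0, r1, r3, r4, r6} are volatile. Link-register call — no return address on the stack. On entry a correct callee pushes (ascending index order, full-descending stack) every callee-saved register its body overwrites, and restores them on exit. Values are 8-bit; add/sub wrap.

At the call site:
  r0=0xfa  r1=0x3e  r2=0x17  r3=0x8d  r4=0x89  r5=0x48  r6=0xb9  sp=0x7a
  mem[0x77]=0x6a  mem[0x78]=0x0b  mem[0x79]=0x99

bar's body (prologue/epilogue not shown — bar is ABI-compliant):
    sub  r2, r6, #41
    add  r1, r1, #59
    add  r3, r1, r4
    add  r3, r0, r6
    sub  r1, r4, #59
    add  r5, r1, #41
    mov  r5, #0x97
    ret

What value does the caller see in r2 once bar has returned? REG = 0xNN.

prologue: push r2 → mem[0x79]=0x17, sp=0x79
prologue: push r5 → mem[0x78]=0x48, sp=0x78
body[0] sub  r2, r6, #41 → r2=0x90
body[1] add  r1, r1, #59 → r1=0x79
body[2] add  r3, r1, r4 → r3=0x02
body[3] add  r3, r0, r6 → r3=0xb3
body[4] sub  r1, r4, #59 → r1=0x4e
body[5] add  r5, r1, #41 → r5=0x77
body[6] mov  r5, #0x97 → r5=0x97
epilogue: pop r5=0x48, sp=0x79
epilogue: pop r2=0x17, sp=0x7a
r2 is callee-saved → restored

REG = 0x17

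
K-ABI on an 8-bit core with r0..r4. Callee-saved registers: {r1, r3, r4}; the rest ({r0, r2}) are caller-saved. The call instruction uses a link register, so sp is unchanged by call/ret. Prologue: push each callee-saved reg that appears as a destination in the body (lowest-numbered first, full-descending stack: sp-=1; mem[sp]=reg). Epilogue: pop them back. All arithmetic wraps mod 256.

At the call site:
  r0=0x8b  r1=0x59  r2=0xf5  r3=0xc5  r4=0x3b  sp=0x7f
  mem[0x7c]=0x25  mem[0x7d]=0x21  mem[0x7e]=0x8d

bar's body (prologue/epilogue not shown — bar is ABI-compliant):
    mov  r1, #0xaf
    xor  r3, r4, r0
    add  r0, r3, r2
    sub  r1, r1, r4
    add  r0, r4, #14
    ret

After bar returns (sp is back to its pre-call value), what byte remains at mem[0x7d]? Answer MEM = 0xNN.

MEM = 0xc5

prologue: push r1 → mem[0x7e]=0x59, sp=0x7e
prologue: push r3 → mem[0x7d]=0xc5, sp=0x7d
body[0] mov  r1, #0xaf → r1=0xaf
body[1] xor  r3, r4, r0 → r3=0xb0
body[2] add  r0, r3, r2 → r0=0xa5
body[3] sub  r1, r1, r4 → r1=0x74
body[4] add  r0, r4, #14 → r0=0x49
epilogue: pop r3=0xc5, sp=0x7e
epilogue: pop r1=0x59, sp=0x7f
prologue pushed ['r1', 'r3'] at ['0x7e', '0x7d']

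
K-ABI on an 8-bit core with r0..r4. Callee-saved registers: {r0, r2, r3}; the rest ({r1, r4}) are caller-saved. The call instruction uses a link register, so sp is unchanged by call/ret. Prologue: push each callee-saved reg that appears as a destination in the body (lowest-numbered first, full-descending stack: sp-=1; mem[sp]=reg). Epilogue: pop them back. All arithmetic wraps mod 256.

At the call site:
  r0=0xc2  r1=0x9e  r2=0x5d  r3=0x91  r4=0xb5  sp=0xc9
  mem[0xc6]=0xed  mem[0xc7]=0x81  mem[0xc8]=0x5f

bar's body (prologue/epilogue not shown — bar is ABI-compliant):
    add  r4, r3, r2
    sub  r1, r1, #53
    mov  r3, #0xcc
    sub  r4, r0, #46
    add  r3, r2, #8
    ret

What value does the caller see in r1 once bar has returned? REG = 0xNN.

REG = 0x69

prologue: push r3 -> mem[0xc8]=0x91, sp=0xc8
body[0] add  r4, r3, r2 -> r4=0xee
body[1] sub  r1, r1, #53 -> r1=0x69
body[2] mov  r3, #0xcc -> r3=0xcc
body[3] sub  r4, r0, #46 -> r4=0x94
body[4] add  r3, r2, #8 -> r3=0x65
epilogue: pop r3=0x91, sp=0xc9
r1 is caller-saved -> body value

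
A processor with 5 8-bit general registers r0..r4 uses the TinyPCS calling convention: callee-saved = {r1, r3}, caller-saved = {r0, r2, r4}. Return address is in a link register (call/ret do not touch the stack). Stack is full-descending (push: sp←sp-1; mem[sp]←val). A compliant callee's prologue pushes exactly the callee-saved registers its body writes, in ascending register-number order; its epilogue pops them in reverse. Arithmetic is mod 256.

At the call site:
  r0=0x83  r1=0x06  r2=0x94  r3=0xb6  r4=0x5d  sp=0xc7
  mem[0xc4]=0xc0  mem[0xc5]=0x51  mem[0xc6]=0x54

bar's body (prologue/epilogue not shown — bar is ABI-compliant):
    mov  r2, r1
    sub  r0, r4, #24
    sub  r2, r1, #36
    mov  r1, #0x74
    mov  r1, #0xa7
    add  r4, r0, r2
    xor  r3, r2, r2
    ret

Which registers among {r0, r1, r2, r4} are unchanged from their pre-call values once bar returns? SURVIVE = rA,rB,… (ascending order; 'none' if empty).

prologue: push r1 → mem[0xc6]=0x06, sp=0xc6
prologue: push r3 → mem[0xc5]=0xb6, sp=0xc5
body[0] mov  r2, r1 → r2=0x06
body[1] sub  r0, r4, #24 → r0=0x45
body[2] sub  r2, r1, #36 → r2=0xe2
body[3] mov  r1, #0x74 → r1=0x74
body[4] mov  r1, #0xa7 → r1=0xa7
body[5] add  r4, r0, r2 → r4=0x27
body[6] xor  r3, r2, r2 → r3=0x00
epilogue: pop r3=0xb6, sp=0xc6
epilogue: pop r1=0x06, sp=0xc7
r0: caller-saved, written=True
r1: callee-saved, written=True
r2: caller-saved, written=True
r4: caller-saved, written=True

SURVIVE = r1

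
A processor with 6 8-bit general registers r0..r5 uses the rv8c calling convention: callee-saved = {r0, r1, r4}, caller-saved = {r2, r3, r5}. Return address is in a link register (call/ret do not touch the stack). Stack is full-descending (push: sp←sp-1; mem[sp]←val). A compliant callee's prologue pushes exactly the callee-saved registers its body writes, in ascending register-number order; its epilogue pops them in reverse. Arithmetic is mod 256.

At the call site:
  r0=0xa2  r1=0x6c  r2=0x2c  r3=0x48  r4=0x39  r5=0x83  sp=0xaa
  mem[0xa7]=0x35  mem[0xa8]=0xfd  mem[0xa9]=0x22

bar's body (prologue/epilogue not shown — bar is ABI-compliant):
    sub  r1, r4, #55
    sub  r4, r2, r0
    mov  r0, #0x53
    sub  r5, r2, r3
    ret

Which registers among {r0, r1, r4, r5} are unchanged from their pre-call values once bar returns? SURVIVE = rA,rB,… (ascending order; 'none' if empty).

SURVIVE = r0,r1,r4

prologue: push r0 -> mem[0xa9]=0xa2, sp=0xa9
prologue: push r1 -> mem[0xa8]=0x6c, sp=0xa8
prologue: push r4 -> mem[0xa7]=0x39, sp=0xa7
body[0] sub  r1, r4, #55 -> r1=0x02
body[1] sub  r4, r2, r0 -> r4=0x8a
body[2] mov  r0, #0x53 -> r0=0x53
body[3] sub  r5, r2, r3 -> r5=0xe4
epilogue: pop r4=0x39, sp=0xa8
epilogue: pop r1=0x6c, sp=0xa9
epilogue: pop r0=0xa2, sp=0xaa
r0: callee-saved, written=True
r1: callee-saved, written=True
r4: callee-saved, written=True
r5: caller-saved, written=True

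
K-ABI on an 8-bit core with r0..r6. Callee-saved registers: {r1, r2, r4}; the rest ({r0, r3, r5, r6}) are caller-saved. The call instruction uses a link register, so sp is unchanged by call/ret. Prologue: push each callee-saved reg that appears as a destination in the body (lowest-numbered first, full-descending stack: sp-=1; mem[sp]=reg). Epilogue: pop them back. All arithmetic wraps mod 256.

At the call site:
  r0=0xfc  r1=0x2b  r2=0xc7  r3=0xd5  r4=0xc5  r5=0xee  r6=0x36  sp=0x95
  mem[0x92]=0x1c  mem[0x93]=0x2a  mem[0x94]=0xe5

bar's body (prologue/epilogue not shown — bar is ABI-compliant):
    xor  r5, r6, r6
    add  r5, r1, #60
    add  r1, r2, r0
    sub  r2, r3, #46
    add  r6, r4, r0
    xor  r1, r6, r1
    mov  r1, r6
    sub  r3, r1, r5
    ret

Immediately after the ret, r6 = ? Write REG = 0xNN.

REG = 0xc1

prologue: push r1 → mem[0x94]=0x2b, sp=0x94
prologue: push r2 → mem[0x93]=0xc7, sp=0x93
body[0] xor  r5, r6, r6 → r5=0x00
body[1] add  r5, r1, #60 → r5=0x67
body[2] add  r1, r2, r0 → r1=0xc3
body[3] sub  r2, r3, #46 → r2=0xa7
body[4] add  r6, r4, r0 → r6=0xc1
body[5] xor  r1, r6, r1 → r1=0x02
body[6] mov  r1, r6 → r1=0xc1
body[7] sub  r3, r1, r5 → r3=0x5a
epilogue: pop r2=0xc7, sp=0x94
epilogue: pop r1=0x2b, sp=0x95
r6 is caller-saved → body value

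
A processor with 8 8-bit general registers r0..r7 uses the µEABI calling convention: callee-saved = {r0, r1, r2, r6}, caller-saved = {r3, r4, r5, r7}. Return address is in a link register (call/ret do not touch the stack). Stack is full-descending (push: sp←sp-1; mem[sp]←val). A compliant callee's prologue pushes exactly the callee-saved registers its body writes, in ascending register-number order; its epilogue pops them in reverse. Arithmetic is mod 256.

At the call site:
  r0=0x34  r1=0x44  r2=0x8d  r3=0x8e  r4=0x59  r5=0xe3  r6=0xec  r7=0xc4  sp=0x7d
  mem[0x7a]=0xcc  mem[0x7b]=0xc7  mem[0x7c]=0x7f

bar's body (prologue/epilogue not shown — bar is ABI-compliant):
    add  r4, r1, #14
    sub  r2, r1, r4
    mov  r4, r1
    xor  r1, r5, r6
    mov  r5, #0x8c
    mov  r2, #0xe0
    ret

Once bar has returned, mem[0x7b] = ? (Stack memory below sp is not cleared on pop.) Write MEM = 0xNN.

prologue: push r1 → mem[0x7c]=0x44, sp=0x7c
prologue: push r2 → mem[0x7b]=0x8d, sp=0x7b
body[0] add  r4, r1, #14 → r4=0x52
body[1] sub  r2, r1, r4 → r2=0xf2
body[2] mov  r4, r1 → r4=0x44
body[3] xor  r1, r5, r6 → r1=0x0f
body[4] mov  r5, #0x8c → r5=0x8c
body[5] mov  r2, #0xe0 → r2=0xe0
epilogue: pop r2=0x8d, sp=0x7c
epilogue: pop r1=0x44, sp=0x7d
prologue pushed ['r1', 'r2'] at ['0x7c', '0x7b']

MEM = 0x8d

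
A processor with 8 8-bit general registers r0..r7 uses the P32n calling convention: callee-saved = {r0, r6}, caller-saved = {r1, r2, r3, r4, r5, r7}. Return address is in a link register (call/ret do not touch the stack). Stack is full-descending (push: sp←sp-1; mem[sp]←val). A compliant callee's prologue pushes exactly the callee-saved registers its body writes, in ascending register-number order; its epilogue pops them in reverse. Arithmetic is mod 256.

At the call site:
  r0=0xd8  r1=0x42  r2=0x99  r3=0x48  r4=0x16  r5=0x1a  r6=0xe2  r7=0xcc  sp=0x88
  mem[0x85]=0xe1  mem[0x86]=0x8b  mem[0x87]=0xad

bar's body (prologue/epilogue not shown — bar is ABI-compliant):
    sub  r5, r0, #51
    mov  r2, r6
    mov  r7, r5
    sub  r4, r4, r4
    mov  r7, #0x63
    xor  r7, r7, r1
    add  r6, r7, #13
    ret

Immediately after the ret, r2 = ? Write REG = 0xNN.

prologue: push r6 → mem[0x87]=0xe2, sp=0x87
body[0] sub  r5, r0, #51 → r5=0xa5
body[1] mov  r2, r6 → r2=0xe2
body[2] mov  r7, r5 → r7=0xa5
body[3] sub  r4, r4, r4 → r4=0x00
body[4] mov  r7, #0x63 → r7=0x63
body[5] xor  r7, r7, r1 → r7=0x21
body[6] add  r6, r7, #13 → r6=0x2e
epilogue: pop r6=0xe2, sp=0x88
r2 is caller-saved → body value

REG = 0xe2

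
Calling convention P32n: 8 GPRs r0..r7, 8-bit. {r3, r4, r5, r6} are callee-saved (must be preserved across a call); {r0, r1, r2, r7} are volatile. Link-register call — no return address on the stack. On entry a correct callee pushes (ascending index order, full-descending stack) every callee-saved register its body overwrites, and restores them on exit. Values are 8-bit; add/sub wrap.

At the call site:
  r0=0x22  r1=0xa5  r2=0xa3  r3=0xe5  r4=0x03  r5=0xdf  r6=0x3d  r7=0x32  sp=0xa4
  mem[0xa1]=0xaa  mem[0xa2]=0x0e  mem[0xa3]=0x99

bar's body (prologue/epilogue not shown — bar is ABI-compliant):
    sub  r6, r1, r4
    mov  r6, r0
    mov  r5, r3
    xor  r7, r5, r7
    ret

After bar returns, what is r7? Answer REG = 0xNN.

prologue: push r5 → mem[0xa3]=0xdf, sp=0xa3
prologue: push r6 → mem[0xa2]=0x3d, sp=0xa2
body[0] sub  r6, r1, r4 → r6=0xa2
body[1] mov  r6, r0 → r6=0x22
body[2] mov  r5, r3 → r5=0xe5
body[3] xor  r7, r5, r7 → r7=0xd7
epilogue: pop r6=0x3d, sp=0xa3
epilogue: pop r5=0xdf, sp=0xa4
r7 is caller-saved → body value

REG = 0xd7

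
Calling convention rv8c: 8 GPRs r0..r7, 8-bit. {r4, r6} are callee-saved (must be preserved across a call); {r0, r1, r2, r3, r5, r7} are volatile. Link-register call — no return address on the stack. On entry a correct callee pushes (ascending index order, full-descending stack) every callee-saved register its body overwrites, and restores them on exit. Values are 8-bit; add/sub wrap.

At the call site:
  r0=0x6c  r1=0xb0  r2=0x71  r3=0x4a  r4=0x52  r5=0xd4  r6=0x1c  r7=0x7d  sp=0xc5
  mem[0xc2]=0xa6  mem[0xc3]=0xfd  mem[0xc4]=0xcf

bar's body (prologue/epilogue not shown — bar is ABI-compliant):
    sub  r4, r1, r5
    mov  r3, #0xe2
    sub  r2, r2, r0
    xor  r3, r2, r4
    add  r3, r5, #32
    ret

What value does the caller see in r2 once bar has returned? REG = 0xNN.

REG = 0x05

prologue: push r4 → mem[0xc4]=0x52, sp=0xc4
body[0] sub  r4, r1, r5 → r4=0xdc
body[1] mov  r3, #0xe2 → r3=0xe2
body[2] sub  r2, r2, r0 → r2=0x05
body[3] xor  r3, r2, r4 → r3=0xd9
body[4] add  r3, r5, #32 → r3=0xf4
epilogue: pop r4=0x52, sp=0xc5
r2 is caller-saved → body value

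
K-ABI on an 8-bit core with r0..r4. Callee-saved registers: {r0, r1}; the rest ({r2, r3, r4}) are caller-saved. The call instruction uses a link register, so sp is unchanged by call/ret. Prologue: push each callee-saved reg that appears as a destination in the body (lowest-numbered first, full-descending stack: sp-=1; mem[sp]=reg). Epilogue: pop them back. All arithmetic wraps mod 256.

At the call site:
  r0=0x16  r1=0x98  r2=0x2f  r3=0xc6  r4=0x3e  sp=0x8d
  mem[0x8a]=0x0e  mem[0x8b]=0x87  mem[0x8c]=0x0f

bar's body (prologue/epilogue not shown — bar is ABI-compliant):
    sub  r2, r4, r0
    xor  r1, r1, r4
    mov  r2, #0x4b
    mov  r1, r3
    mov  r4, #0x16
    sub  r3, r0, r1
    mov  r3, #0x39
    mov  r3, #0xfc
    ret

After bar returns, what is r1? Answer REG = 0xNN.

REG = 0x98

prologue: push r1 → mem[0x8c]=0x98, sp=0x8c
body[0] sub  r2, r4, r0 → r2=0x28
body[1] xor  r1, r1, r4 → r1=0xa6
body[2] mov  r2, #0x4b → r2=0x4b
body[3] mov  r1, r3 → r1=0xc6
body[4] mov  r4, #0x16 → r4=0x16
body[5] sub  r3, r0, r1 → r3=0x50
body[6] mov  r3, #0x39 → r3=0x39
body[7] mov  r3, #0xfc → r3=0xfc
epilogue: pop r1=0x98, sp=0x8d
r1 is callee-saved → restored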